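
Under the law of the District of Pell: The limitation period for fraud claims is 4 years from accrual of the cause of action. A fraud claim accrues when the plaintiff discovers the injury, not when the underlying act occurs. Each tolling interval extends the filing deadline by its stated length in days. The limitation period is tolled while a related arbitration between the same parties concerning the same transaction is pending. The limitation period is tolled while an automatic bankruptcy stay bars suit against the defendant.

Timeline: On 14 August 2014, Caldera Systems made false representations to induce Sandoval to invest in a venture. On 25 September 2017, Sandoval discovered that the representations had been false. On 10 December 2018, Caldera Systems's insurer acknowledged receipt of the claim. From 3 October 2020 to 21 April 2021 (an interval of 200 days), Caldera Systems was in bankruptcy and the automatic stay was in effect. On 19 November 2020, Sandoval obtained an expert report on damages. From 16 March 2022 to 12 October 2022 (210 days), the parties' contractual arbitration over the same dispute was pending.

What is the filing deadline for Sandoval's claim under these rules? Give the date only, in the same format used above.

Under the discovery rule, the claim accrued on 25 September 2017, when Sandoval discovered the injury — not on the 14 August 2014 date of the underlying act.
Adding the 4 years base period to 25 September 2017 gives a deadline of 25 September 2021, before any tolling.
Because the automatic bankruptcy stay ran from 3 October 2020 to 21 April 2021, the deadline is extended by 200 days to 13 April 2022.
The pending related arbitration from 16 March 2022 to 12 October 2022 tolled the period for 210 days, extending the deadline to 9 November 2022.
The other events in the timeline have no effect on the limitation period under the stated rules.

9 November 2022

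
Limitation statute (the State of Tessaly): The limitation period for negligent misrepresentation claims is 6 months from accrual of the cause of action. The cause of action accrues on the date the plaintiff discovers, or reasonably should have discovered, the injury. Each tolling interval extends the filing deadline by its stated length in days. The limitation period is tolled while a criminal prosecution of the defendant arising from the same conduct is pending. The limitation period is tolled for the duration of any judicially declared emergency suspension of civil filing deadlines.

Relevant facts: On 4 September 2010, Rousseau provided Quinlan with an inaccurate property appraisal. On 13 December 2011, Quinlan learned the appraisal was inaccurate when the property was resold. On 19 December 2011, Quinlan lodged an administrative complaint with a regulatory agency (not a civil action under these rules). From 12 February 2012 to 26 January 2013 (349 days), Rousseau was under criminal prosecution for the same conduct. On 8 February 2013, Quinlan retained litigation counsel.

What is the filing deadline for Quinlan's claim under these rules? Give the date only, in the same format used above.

28 May 2013

The claim did not accrue until Quinlan discovered the injury on 13 December 2011; the 4 September 2010 act date does not start the clock under the stated rule.
The untolled deadline — 6 months after 13 December 2011 — is 13 June 2012.
The pending criminal prosecution from 12 February 2012 to 26 January 2013 tolled the period for 349 days, extending the deadline to 28 May 2013.
The other events in the timeline have no effect on the limitation period under the stated rules.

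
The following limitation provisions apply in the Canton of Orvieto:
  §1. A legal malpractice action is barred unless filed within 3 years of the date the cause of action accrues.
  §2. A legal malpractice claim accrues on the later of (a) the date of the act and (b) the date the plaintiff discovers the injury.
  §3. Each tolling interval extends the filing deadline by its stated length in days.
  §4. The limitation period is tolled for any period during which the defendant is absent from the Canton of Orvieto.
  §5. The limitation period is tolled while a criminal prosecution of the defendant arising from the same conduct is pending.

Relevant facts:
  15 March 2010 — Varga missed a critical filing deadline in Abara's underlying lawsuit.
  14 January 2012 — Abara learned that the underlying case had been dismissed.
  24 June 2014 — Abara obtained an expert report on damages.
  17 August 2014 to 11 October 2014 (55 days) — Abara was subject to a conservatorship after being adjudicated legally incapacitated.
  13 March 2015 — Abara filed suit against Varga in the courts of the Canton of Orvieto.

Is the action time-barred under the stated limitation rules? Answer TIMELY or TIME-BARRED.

Because discovery on 14 January 2012 post-dates the 15 March 2010 act, accrual under the later-of rule falls on 14 January 2012.
3 years from 14 January 2012 is 14 January 2015.
No stated provision tolls the period for the plaintiff's incapacity, so the interval from 17 August 2014 to 11 October 2014 has no effect on the deadline.
The other events in the timeline have no effect on the limitation period under the stated rules.
Abara filed on 13 March 2015, after the 14 January 2015 deadline, so the action is time-barred.

TIME-BARRED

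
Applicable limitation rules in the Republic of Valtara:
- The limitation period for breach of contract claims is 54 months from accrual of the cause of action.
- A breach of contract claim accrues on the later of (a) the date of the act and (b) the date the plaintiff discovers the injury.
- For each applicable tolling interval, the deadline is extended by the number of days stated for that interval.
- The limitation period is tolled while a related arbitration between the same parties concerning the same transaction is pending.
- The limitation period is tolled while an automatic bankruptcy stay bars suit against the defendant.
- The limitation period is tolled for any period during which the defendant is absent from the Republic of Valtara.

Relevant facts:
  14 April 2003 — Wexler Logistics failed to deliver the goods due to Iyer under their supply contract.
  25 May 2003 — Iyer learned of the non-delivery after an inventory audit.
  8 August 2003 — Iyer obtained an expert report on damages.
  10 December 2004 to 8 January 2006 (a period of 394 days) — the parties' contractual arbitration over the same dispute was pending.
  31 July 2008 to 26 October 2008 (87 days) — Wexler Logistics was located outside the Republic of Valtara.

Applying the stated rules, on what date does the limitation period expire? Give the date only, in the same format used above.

Taking the later of the act (14 April 2003) and discovery (25 May 2003), the claim accrued on 25 May 2003.
Adding the 54 months base period to 25 May 2003 gives a deadline of 25 November 2007, before any tolling.
The period was tolled for 394 days by the pending related arbitration (10 December 2004 to 8 January 2006), pushing the deadline to 23 December 2008.
The period was tolled for 87 days by the defendant's absence from the jurisdiction (31 July 2008 to 26 October 2008), pushing the deadline to 20 March 2009.
Nothing else in the chronology tolls or restarts the period.

20 March 2009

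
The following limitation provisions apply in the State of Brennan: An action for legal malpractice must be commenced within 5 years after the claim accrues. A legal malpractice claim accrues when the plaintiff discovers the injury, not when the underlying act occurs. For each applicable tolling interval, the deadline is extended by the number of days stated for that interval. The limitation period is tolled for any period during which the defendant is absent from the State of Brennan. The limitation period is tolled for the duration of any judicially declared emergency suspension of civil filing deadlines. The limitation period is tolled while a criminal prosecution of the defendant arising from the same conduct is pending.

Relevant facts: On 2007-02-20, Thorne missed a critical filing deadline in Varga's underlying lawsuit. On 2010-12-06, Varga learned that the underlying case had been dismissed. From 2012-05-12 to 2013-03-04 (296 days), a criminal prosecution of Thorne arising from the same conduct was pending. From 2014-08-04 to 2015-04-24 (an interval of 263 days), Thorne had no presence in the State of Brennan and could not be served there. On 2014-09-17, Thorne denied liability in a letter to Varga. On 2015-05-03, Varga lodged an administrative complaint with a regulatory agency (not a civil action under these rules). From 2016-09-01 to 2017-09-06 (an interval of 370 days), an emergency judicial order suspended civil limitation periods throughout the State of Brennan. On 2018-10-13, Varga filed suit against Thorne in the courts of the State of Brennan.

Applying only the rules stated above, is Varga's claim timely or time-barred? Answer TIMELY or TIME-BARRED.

Under the discovery rule, the claim accrued on 2010-12-06, when Varga discovered the injury — not on the 2007-02-20 date of the underlying act.
5 years from 2010-12-06 is 2015-12-06.
The period was tolled for 296 days by the pending criminal prosecution (2012-05-12 to 2013-03-04), pushing the deadline to 2016-09-27.
The period was tolled for 263 days by the defendant's absence from the jurisdiction (2014-08-04 to 2015-04-24), pushing the deadline to 2017-06-17.
Because the emergency suspension of filing deadlines ran from 2016-09-01 to 2017-09-06, the deadline is extended by 370 days to 2018-06-22.
Nothing else in the chronology tolls or restarts the period.
Varga filed on 2018-10-13, after the 2018-06-22 deadline, so the action is time-barred.

TIME-BARRED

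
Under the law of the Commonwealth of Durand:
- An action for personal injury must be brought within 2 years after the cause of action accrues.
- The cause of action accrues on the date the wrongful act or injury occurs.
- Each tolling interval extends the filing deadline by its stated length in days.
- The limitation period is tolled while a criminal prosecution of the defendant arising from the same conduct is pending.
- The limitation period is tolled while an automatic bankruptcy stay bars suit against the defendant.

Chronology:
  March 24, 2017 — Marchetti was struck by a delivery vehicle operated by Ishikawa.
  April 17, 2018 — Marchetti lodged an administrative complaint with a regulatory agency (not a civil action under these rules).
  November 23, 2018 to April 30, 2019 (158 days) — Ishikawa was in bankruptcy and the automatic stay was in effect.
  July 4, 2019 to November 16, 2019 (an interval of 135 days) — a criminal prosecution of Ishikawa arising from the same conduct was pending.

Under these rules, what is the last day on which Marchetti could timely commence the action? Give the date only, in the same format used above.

January 11, 2020

The limitation period began to run on March 24, 2017.
Adding the 2 years base period to March 24, 2017 gives a deadline of March 24, 2019, before any tolling.
The period was tolled for 158 days by the automatic bankruptcy stay (November 23, 2018 to April 30, 2019), pushing the deadline to August 29, 2019.
The period was tolled for 135 days by the pending criminal prosecution (July 4, 2019 to November 16, 2019), pushing the deadline to January 11, 2020.
None of the other events listed affects the running of the period under the stated rules.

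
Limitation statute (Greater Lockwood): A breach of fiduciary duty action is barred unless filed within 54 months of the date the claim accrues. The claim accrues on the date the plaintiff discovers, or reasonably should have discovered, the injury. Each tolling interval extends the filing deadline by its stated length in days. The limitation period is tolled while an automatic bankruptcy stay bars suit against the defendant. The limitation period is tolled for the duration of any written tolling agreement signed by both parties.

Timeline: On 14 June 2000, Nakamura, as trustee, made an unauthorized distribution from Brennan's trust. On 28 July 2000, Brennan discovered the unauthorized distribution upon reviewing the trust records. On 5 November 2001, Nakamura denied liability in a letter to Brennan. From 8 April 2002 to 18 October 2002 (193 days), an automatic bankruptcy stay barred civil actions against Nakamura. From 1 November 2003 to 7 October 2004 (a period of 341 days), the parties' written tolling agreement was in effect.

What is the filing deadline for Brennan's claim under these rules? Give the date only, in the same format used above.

Under the discovery rule, the claim accrued on 28 July 2000, when Brennan discovered the injury — not on the 14 June 2000 date of the underlying act.
Adding the 54 months base period to 28 July 2000 gives a deadline of 28 January 2005, before any tolling.
Because the automatic bankruptcy stay ran from 8 April 2002 to 18 October 2002, the deadline is extended by 193 days to 9 August 2005.
Because the written tolling agreement ran from 1 November 2003 to 7 October 2004, the deadline is extended by 341 days to 16 July 2006.
Nothing else in the chronology tolls or restarts the period.

16 July 2006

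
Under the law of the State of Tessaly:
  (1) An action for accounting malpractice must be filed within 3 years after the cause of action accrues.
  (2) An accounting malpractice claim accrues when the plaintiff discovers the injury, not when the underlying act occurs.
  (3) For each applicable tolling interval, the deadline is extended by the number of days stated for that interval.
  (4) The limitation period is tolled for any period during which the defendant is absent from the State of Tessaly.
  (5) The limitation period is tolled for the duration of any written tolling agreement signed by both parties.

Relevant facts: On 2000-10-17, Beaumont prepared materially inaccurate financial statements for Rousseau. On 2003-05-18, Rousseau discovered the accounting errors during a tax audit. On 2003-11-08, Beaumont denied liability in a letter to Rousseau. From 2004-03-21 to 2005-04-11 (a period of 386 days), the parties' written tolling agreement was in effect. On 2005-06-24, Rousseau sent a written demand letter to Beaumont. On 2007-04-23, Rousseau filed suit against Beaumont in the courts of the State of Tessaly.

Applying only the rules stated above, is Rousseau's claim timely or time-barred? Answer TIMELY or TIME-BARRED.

TIMELY

The claim did not accrue until Rousseau discovered the injury on 2003-05-18; the 2000-10-17 act date does not start the clock under the stated rule.
Adding the 3 years base period to 2003-05-18 gives a deadline of 2006-05-18, before any tolling.
The written tolling agreement from 2004-03-21 to 2005-04-11 tolled the period for 386 days, extending the deadline to 2007-06-08.
None of the other events listed affects the running of the period under the stated rules.
The 2007-04-23 filing precedes the 2007-06-08 deadline; the claim is timely.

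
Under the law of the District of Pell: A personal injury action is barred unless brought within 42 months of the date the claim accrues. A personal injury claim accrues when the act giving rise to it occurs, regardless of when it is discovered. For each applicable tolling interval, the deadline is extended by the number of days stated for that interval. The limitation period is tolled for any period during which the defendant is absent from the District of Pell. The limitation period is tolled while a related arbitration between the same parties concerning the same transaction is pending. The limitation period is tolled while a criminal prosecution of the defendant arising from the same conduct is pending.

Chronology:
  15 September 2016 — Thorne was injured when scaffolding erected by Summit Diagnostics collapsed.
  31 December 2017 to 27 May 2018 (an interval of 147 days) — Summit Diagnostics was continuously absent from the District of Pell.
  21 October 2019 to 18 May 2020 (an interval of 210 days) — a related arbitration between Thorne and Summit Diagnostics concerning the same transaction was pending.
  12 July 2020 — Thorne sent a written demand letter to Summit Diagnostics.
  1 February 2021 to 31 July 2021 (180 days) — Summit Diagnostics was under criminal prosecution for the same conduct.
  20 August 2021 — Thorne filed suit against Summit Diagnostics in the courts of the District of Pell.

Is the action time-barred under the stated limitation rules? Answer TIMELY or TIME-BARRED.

The claim accrued on 15 September 2016, when the wrongful act occurred.
42 months from 15 September 2016 is 15 March 2020.
The period was tolled for 147 days by the defendant's absence from the jurisdiction (31 December 2017 to 27 May 2018), pushing the deadline to 9 August 2020.
The period was tolled for 210 days by the pending related arbitration (21 October 2019 to 18 May 2020), pushing the deadline to 7 March 2021.
The pending criminal prosecution from 1 February 2021 to 31 July 2021 tolled the period for 180 days, extending the deadline to 3 September 2021.
None of the other events listed affects the running of the period under the stated rules.
Filing on 20 August 2021 beat the 3 September 2021 deadline — the action is timely.

TIMELY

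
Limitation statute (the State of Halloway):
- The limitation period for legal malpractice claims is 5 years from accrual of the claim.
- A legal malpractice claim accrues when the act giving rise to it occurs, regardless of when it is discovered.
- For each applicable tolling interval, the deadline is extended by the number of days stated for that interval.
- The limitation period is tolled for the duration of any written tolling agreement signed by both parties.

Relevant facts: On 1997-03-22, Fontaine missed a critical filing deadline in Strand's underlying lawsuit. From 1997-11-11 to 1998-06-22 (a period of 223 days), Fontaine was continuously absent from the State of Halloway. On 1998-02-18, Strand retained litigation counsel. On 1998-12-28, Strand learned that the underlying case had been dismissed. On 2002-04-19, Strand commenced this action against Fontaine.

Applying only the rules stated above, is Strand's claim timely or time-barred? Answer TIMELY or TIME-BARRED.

TIME-BARRED

Accrual is governed by the date of the act, so the period began to run on 1997-03-22; the later discovery on 1998-12-28 is irrelevant under the stated rule.
5 years from 1997-03-22 is 2002-03-22.
Although the defendant's absence ran from 1997-11-11 to 1998-06-22, the stated rules do not make that a tolling event, so it is disregarded.
Nothing else in the chronology tolls or restarts the period.
Filing on 2002-04-19 missed the 2002-03-22 deadline — the action is time-barred.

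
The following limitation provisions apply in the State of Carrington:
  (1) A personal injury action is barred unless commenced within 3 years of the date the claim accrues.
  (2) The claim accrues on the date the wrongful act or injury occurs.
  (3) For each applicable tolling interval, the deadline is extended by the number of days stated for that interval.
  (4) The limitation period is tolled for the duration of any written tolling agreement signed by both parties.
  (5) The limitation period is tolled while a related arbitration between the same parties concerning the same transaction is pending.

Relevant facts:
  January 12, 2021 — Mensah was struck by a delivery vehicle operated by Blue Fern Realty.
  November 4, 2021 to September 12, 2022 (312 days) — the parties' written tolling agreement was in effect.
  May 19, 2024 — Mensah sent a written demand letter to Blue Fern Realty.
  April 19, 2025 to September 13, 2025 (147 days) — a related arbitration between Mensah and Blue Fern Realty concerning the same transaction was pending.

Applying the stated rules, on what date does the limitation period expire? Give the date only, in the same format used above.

November 19, 2024

The claim accrued on January 12, 2021, the date of the act.
3 years from January 12, 2021 is January 12, 2024.
The period was tolled for 312 days by the written tolling agreement (November 4, 2021 to September 12, 2022), pushing the deadline to November 19, 2024.
By the time the pending related arbitration began on April 19, 2025, the limitation period had already expired on November 19, 2024; that interval cannot revive it.
None of the other events listed affects the running of the period under the stated rules.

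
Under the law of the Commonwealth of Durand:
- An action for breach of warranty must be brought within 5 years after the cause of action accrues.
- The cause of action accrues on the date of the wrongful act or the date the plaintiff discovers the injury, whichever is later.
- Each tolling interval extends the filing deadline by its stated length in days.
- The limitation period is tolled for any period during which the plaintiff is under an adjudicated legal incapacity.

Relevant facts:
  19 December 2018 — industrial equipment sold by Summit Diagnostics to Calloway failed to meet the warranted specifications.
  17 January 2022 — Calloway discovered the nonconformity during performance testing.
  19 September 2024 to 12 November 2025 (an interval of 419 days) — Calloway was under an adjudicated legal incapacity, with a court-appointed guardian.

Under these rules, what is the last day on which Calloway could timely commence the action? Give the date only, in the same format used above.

The claim accrued on 17 January 2022 — the later of the 19 December 2018 act and the 17 January 2022 discovery.
5 years from 17 January 2022 is 17 January 2027.
The plaintiff's legal incapacity from 19 September 2024 to 12 November 2025 tolled the period for 419 days, extending the deadline to 11 March 2028.

11 March 2028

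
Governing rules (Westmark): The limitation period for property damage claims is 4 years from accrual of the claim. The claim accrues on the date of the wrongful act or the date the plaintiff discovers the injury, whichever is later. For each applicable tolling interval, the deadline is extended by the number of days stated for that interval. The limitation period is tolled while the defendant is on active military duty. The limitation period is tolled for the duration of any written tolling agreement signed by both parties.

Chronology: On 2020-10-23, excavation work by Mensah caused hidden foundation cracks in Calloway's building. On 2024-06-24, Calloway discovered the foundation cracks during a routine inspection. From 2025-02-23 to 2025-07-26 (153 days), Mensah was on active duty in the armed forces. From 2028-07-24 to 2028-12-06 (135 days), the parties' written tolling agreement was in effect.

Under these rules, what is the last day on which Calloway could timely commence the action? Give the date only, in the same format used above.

Taking the later of the act (2020-10-23) and discovery (2024-06-24), the claim accrued on 2024-06-24.
4 years from 2024-06-24 is 2028-06-24.
The period was tolled for 153 days by the defendant's active military service (2025-02-23 to 2025-07-26), pushing the deadline to 2028-11-24.
Because the written tolling agreement ran from 2028-07-24 to 2028-12-06, the deadline is extended by 135 days to 2029-04-08.

2029-04-08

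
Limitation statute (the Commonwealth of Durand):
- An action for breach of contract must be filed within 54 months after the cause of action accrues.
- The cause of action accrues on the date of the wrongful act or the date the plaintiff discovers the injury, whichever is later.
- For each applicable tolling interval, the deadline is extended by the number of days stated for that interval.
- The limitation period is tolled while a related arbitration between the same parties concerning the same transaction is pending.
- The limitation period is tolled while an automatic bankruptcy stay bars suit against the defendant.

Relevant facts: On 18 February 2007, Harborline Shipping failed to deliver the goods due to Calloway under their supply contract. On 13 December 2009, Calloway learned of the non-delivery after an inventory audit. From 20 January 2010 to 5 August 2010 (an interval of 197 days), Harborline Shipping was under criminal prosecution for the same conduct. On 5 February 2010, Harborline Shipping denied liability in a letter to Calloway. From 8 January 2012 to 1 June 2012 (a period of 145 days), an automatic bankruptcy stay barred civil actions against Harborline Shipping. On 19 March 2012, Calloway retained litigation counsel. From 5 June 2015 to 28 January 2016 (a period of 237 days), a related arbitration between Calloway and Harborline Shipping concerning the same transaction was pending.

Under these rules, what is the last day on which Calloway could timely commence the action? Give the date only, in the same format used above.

5 November 2014

The claim accrued on 13 December 2009 — the later of the 18 February 2007 act and the 13 December 2009 discovery.
Adding the 54 months base period to 13 December 2009 gives a deadline of 13 June 2014, before any tolling.
Because the automatic bankruptcy stay ran from 8 January 2012 to 1 June 2012, the deadline is extended by 145 days to 5 November 2014.
The pending related arbitration from 5 June 2015 to 28 January 2016 began after the period had already run on 5 November 2014, so it has no tolling effect.
Although a criminal prosecution ran from 20 January 2010 to 5 August 2010, the stated rules do not make that a tolling event, so it is disregarded.
None of the other events listed affects the running of the period under the stated rules.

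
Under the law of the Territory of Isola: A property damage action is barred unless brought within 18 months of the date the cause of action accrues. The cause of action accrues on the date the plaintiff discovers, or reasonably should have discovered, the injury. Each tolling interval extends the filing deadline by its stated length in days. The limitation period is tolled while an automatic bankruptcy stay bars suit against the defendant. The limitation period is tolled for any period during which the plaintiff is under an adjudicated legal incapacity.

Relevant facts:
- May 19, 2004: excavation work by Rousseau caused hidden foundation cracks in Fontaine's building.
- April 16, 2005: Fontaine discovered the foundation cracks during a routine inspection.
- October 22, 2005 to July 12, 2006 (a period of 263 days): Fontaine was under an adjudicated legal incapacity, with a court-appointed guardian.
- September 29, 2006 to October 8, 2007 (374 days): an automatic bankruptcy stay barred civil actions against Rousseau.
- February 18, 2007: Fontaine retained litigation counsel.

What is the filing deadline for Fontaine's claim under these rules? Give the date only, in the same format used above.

Under the discovery rule, the claim accrued on April 16, 2005, when Fontaine discovered the injury — not on the May 19, 2004 date of the underlying act.
18 months from April 16, 2005 is October 16, 2006.
The plaintiff's legal incapacity from October 22, 2005 to July 12, 2006 tolled the period for 263 days, extending the deadline to July 6, 2007.
The period was tolled for 374 days by the automatic bankruptcy stay (September 29, 2006 to October 8, 2007), pushing the deadline to July 14, 2008.
The other events in the timeline have no effect on the limitation period under the stated rules.

July 14, 2008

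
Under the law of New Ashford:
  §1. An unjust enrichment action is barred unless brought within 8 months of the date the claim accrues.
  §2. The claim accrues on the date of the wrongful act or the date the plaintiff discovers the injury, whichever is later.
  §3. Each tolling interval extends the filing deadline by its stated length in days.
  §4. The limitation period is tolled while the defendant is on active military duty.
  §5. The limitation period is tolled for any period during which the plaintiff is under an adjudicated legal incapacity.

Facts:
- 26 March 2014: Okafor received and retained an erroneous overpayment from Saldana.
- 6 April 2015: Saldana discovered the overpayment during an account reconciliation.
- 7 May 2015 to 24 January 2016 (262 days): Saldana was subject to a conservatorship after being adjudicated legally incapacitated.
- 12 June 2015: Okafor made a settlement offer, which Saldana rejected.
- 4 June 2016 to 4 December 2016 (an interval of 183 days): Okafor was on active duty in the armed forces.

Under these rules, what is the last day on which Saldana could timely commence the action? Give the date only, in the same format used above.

23 February 2017

The claim accrued on 6 April 2015 — the later of the 26 March 2014 act and the 6 April 2015 discovery.
Adding the 8 months base period to 6 April 2015 gives a deadline of 6 December 2015, before any tolling.
Because the plaintiff's legal incapacity ran from 7 May 2015 to 24 January 2016, the deadline is extended by 262 days to 24 August 2016.
Because the defendant's active military service ran from 4 June 2016 to 4 December 2016, the deadline is extended by 183 days to 23 February 2017.
Nothing else in the chronology tolls or restarts the period.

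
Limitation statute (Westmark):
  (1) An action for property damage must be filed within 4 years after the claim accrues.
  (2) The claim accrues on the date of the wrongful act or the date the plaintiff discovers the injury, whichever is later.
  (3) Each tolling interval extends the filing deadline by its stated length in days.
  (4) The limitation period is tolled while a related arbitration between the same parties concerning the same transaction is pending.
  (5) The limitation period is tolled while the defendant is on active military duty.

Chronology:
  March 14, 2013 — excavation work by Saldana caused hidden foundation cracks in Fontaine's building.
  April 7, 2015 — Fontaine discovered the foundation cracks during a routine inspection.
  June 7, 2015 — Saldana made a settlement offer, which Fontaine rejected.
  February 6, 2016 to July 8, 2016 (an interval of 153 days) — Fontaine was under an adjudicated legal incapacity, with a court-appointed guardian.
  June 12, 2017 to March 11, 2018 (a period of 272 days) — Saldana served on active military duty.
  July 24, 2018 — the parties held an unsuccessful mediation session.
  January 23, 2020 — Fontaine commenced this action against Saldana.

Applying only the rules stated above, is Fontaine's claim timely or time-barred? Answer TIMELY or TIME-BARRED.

TIME-BARRED

The claim accrued on April 7, 2015 — the later of the March 14, 2013 act and the April 7, 2015 discovery.
Adding the 4 years base period to April 7, 2015 gives a deadline of April 7, 2019, before any tolling.
The period was tolled for 272 days by the defendant's active military service (June 12, 2017 to March 11, 2018), pushing the deadline to January 4, 2020.
The plaintiff's legal incapacity from February 6, 2016 to July 8, 2016 does not toll the period, because no stated rule makes the plaintiff's incapacity a tolling event.
Nothing else in the chronology tolls or restarts the period.
Fontaine filed on January 23, 2020, after the January 4, 2020 deadline, so the action is time-barred.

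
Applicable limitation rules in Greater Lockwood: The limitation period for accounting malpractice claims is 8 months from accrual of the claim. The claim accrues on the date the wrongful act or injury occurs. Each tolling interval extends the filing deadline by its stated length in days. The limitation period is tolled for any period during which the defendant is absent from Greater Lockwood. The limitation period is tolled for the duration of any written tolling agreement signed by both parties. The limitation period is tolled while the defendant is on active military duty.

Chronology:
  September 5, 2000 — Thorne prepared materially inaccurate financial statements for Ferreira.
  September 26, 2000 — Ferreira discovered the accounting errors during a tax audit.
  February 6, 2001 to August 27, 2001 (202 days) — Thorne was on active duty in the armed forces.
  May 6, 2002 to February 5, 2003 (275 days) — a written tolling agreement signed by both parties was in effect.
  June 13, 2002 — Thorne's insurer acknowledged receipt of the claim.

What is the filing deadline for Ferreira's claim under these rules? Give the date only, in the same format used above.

November 23, 2001

The claim accrued on September 5, 2000, when the wrongful act occurred; under the stated occurrence rule the September 26, 2000 discovery does not delay accrual.
Adding the 8 months base period to September 5, 2000 gives a deadline of May 5, 2001, before any tolling.
Because the defendant's active military service ran from February 6, 2001 to August 27, 2001, the deadline is extended by 202 days to November 23, 2001.
By the time the written tolling agreement began on May 6, 2002, the limitation period had already expired on November 23, 2001; that interval cannot revive it.
The other events in the timeline have no effect on the limitation period under the stated rules.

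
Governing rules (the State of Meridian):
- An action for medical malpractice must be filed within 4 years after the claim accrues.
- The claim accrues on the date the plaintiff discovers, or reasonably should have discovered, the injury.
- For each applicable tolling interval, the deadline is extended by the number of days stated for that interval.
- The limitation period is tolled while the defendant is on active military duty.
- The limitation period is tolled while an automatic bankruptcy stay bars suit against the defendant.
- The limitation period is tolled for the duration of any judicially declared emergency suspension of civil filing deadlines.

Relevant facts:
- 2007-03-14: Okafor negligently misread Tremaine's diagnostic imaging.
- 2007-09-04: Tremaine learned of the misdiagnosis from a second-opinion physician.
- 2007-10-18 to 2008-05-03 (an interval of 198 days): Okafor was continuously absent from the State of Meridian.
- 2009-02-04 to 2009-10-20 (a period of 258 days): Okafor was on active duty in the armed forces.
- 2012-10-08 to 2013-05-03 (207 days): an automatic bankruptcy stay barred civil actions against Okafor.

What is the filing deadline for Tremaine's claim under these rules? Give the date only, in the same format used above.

2012-05-19

Accrual is tied to discovery, so the period began on 2007-09-04 rather than on 2007-03-14 when the act occurred.
4 years from 2007-09-04 is 2011-09-04.
The defendant's active military service from 2009-02-04 to 2009-10-20 tolled the period for 258 days, extending the deadline to 2012-05-19.
The automatic bankruptcy stay from 2012-10-08 to 2013-05-03 began after the period had already run on 2012-05-19, so it has no tolling effect.
The defendant's absence from the jurisdiction from 2007-10-18 to 2008-05-03 does not toll the period, because no stated rule makes the defendant's absence a tolling event.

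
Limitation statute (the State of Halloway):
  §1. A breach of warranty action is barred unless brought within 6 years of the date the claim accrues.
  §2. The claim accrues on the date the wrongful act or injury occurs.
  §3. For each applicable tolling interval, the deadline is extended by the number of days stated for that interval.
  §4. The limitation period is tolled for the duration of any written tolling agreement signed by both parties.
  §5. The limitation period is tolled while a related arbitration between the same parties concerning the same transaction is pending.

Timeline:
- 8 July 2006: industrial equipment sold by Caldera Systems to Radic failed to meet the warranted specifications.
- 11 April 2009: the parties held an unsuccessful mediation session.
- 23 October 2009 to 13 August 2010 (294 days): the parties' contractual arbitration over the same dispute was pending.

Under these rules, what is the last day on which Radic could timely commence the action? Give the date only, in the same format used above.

28 April 2013

The limitation period began to run on 8 July 2006.
The untolled deadline — 6 years after 8 July 2006 — is 8 July 2012.
The pending related arbitration from 23 October 2009 to 13 August 2010 tolled the period for 294 days, extending the deadline to 28 April 2013.
None of the other events listed affects the running of the period under the stated rules.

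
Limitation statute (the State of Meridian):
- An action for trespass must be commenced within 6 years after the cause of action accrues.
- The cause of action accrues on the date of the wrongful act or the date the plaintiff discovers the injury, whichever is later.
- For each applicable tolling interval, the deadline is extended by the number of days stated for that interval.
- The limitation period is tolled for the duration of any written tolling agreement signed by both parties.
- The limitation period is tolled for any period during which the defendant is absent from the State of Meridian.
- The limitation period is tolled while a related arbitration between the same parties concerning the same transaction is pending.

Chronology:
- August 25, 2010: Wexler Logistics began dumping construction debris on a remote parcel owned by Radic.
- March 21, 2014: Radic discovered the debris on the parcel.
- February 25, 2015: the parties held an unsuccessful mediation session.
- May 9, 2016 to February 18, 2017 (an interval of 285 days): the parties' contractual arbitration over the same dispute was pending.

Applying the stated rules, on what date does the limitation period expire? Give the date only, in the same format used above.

December 31, 2020

Taking the later of the act (August 25, 2010) and discovery (March 21, 2014), the claim accrued on March 21, 2014.
The untolled deadline — 6 years after March 21, 2014 — is March 21, 2020.
The period was tolled for 285 days by the pending related arbitration (May 9, 2016 to February 18, 2017), pushing the deadline to December 31, 2020.
The other events in the timeline have no effect on the limitation period under the stated rules.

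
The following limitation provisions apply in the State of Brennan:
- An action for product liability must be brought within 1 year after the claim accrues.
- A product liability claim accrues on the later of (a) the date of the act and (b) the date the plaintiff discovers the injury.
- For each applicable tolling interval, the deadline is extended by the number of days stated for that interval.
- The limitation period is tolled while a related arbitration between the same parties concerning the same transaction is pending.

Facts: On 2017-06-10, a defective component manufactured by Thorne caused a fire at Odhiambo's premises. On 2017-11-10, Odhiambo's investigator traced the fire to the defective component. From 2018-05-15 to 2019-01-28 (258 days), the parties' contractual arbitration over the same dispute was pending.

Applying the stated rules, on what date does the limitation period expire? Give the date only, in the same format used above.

2019-07-26

Because discovery on 2017-11-10 post-dates the 2017-06-10 act, accrual under the later-of rule falls on 2017-11-10.
1 year from 2017-11-10 is 2018-11-10.
Because the pending related arbitration ran from 2018-05-15 to 2019-01-28, the deadline is extended by 258 days to 2019-07-26.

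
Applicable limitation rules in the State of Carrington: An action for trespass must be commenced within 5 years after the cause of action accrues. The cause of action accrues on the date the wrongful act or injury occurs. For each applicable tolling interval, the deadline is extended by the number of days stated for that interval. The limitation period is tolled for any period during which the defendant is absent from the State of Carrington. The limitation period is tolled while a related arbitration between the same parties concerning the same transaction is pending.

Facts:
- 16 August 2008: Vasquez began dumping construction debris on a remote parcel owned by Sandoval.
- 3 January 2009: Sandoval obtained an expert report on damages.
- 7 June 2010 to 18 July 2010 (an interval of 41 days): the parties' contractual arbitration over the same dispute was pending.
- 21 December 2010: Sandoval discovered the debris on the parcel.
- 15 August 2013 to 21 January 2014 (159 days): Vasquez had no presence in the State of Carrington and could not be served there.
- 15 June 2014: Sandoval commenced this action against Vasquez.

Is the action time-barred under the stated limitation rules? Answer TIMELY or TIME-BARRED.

Accrual is governed by the date of the act, so the period began to run on 16 August 2008; the later discovery on 21 December 2010 is irrelevant under the stated rule.
Adding the 5 years base period to 16 August 2008 gives a deadline of 16 August 2013, before any tolling.
The period was tolled for 41 days by the pending related arbitration (7 June 2010 to 18 July 2010), pushing the deadline to 26 September 2013.
The period was tolled for 159 days by the defendant's absence from the jurisdiction (15 August 2013 to 21 January 2014), pushing the deadline to 4 March 2014.
None of the other events listed affects the running of the period under the stated rules.
Sandoval filed on 15 June 2014, after the 4 March 2014 deadline, so the action is time-barred.

TIME-BARRED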